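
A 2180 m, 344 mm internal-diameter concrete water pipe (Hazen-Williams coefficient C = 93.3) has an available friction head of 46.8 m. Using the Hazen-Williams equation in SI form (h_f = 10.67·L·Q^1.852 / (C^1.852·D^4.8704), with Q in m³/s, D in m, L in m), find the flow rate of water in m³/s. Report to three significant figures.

Q ≈ 0.197 m³/s

Rearranging: Q = [h_f·C^1.852·D^4.8704 / (10.67·L)]^(1/1.852)
Q = [46.8·93.3^1.852·0.344^4.8704 / (10.67·2180)]^0.540 = 0.1973 m³/s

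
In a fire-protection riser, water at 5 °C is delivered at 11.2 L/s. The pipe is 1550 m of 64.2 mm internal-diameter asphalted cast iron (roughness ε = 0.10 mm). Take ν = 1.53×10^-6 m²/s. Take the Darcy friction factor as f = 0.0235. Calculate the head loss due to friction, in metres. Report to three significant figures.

h_f ≈ 346 m

V = 4Q/(πD²) = 4·0.0112/(π·0.0642²) = 3.460 m/s
h_f = f(L/D)V²/(2g) = 0.02350·(1550/0.0642)·3.460²/(2·9.81) = 346.2 m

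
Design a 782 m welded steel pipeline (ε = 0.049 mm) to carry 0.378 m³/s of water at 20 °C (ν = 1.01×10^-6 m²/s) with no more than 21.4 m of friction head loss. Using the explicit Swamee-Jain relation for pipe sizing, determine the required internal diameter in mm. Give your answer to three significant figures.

D ≈ 362 mm

Swamee-Jain (Type III): D = 0.66·[ε^1.25·(LQ²/(gh_f))^4.75 + ν·Q^9.4·(L/(gh_f))^5.2]^0.04
LQ²/(gh_f) = 0.5322; L/(gh_f) = 3.725
Term 1 = ε^1.25·(…)^4.75 = 2.05×10^-7; Term 2 = ν·Q^9.4·(…)^5.2 = 1.01×10^-7
D = 0.66·(2.05×10^-7 + 1.01×10^-7)^0.04 = 0.3622 m = 362 mm
Check: V = 3.67 m/s, Re = 1.32×10^6, f = 0.01375, h_f = 20.4 m ≈ 21.4 m ✓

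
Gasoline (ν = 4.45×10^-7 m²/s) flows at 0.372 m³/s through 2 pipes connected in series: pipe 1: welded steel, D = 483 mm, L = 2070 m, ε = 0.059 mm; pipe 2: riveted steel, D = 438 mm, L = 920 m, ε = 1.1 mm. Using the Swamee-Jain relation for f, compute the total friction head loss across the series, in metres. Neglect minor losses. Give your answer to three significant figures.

H ≈ 28.2 m

Pipe 1: V = 2.030 m/s, Re = 2.20×10^6, ε/D = 1.22×10^-4, f = 0.01319, h_1 = f(L/D)V²/2g = 11.87 m
Pipe 2: V = 2.469 m/s, Re = 2.43×10^6, ε/D = 0.00251, f = 0.02501, h_2 = f(L/D)V²/2g = 16.32 m
Series → Q common, losses add: H = Σh = 28.19 m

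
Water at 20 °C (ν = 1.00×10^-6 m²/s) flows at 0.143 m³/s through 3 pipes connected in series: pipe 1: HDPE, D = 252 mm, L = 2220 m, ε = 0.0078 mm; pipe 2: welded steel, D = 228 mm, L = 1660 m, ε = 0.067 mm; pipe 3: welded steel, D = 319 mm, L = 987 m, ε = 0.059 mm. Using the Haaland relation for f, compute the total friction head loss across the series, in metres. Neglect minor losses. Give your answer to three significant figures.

Pipe 1: V = 2.867 m/s, Re = 7.23×10^5, ε/D = 3.10×10^-5, f = 0.01272, h_1 = f(L/D)V²/2g = 46.95 m
Pipe 2: V = 3.502 m/s, Re = 7.99×10^5, ε/D = 2.94×10^-4, f = 0.01569, h_2 = f(L/D)V²/2g = 71.44 m
Pipe 3: V = 1.789 m/s, Re = 5.71×10^5, ε/D = 1.85×10^-4, f = 0.01498, h_3 = f(L/D)V²/2g = 7.563 m
Series → Q common, losses add: H = Σh = 126.0 m

H ≈ 126 m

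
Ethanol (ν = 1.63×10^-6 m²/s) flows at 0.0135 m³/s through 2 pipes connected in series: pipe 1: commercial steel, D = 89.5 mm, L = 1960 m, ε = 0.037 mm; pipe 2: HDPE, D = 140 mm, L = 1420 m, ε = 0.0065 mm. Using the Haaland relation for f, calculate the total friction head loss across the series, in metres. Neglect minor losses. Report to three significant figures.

Pipe 1: V = 2.146 m/s, Re = 1.18×10^5, ε/D = 4.13×10^-4, f = 0.01927, h_1 = f(L/D)V²/2g = 99.06 m
Pipe 2: V = 0.8770 m/s, Re = 7.53×10^4, ε/D = 4.64×10^-5, f = 0.01909, h_2 = f(L/D)V²/2g = 7.589 m
Series → Q common, losses add: H = Σh = 106.7 m

H ≈ 107 m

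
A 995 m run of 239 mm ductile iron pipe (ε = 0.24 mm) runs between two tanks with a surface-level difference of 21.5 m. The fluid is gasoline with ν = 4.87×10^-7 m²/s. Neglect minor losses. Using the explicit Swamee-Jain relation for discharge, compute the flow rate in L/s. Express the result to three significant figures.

Swamee-Jain (Type II): Q = -0.965·√(gD⁵h_f/L)·ln[ε/(3.7D) + √(3.17ν²L/(gD³h_f))]
√(gD⁵h_f/L) = √(9.81·0.239⁵·21.5/995) = 0.01286
ε/(3.7D) = 2.71×10^-4; √(3.17ν²L/(gD³h_f)) = 1.61×10^-5
Q = -0.965·0.01286·ln(2.875×10^-4) = 0.1012 m³/s
Check: V = 2.26 m/s, Re = 1.11×10^6, f = 0.02001, h_f = 21.6 m ≈ 21.5 m ✓

Q ≈ 101 L/s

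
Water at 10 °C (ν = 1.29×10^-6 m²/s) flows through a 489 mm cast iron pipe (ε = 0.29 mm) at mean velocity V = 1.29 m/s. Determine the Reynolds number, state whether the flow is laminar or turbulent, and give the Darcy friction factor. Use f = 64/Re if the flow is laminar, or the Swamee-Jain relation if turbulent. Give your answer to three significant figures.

Re = VD/ν = 1.290·0.489/1.29×10^-6 = 4.89×10^5
Re > 4000 → turbulent; ε/D = 5.93×10^-4
Swamee-Jain: f = 0.01835

Re ≈ 4.89×10^5; turbulent; f ≈ 0.0184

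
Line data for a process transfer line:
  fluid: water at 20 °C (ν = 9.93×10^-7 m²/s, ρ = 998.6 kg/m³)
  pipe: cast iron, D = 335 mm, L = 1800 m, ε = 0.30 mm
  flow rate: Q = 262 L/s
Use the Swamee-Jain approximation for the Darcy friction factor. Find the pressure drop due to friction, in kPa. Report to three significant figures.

Δp ≈ 463 kPa

V = 4Q/(πD²) = 4·0.262/(π·0.335²) = 2.972 m/s
Re = VD/ν = 2.972·0.335/9.93×10^-7 = 1.00×10^6 → turbulent
ε/D = 0.30/335 = 8.96×10^-4
Swamee-Jain: f = 0.01954
h_f = f(L/D)V²/(2g) = 0.01954·(1800/0.335)·2.972²/(2·9.81) = 47.28 m
Δp = ρg·h_f = 998.6·9.81·47.28 = 463.2 kPa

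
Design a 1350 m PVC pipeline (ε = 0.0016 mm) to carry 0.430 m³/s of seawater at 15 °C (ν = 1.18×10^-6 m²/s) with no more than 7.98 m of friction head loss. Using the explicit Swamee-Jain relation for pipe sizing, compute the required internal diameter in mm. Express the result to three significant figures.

Swamee-Jain (Type III): D = 0.66·[ε^1.25·(LQ²/(gh_f))^4.75 + ν·Q^9.4·(L/(gh_f))^5.2]^0.04
LQ²/(gh_f) = 3.189; L/(gh_f) = 17.24
Term 1 = ε^1.25·(…)^4.75 = 1.40×10^-5; Term 2 = ν·Q^9.4·(…)^5.2 = 0.00114
D = 0.66·(1.40×10^-5 + 0.00114)^0.04 = 0.5035 m = 504 mm
Check: V = 2.16 m/s, Re = 9.21×10^5, f = 0.01184, h_f = 7.55 m ≈ 7.98 m ✓

D ≈ 504 mm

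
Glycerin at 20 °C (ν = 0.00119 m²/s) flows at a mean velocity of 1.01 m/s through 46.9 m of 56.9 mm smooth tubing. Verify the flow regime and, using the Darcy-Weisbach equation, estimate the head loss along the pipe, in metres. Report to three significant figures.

h_f ≈ 56.8 m

Re = VD/ν = 1.01·0.05690/0.00119 = 48.3 → laminar (Re < 2300)
f = 64/Re = 1.325
h_f = f(L/D)V²/(2g) = 1.325·(46.9/0.05690)·1.01²/(2·9.81) = 56.79 m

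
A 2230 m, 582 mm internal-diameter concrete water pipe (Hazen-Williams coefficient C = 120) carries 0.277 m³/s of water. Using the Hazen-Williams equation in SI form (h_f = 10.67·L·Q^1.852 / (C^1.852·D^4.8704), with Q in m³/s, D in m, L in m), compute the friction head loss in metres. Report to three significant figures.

h_f ≈ 4.35 m

h_f = 10.67·2230·0.277^1.852 / (120^1.852·0.582^4.8704) = 4.347 m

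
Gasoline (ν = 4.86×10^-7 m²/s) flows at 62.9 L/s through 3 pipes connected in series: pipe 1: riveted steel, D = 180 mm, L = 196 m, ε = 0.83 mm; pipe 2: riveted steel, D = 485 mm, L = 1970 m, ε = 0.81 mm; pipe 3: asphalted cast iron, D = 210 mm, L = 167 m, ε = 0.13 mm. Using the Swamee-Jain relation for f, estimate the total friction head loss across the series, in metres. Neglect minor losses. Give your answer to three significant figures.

H ≈ 13.1 m

Pipe 1: V = 2.472 m/s, Re = 9.15×10^5, ε/D = 0.00461, f = 0.02981, h_1 = f(L/D)V²/2g = 10.11 m
Pipe 2: V = 0.3405 m/s, Re = 3.40×10^5, ε/D = 0.00167, f = 0.02308, h_2 = f(L/D)V²/2g = 0.5540 m
Pipe 3: V = 1.816 m/s, Re = 7.85×10^5, ε/D = 6.19×10^-4, f = 0.01818, h_3 = f(L/D)V²/2g = 2.430 m
Series → Q common, losses add: H = Σh = 13.09 m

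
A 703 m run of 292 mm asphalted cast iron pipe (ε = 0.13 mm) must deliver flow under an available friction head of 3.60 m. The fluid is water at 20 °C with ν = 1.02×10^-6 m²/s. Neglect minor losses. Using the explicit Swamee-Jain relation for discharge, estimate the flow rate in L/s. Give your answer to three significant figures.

Q ≈ 86.4 L/s

Swamee-Jain (Type II): Q = -0.965·√(gD⁵h_f/L)·ln[ε/(3.7D) + √(3.17ν²L/(gD³h_f))]
√(gD⁵h_f/L) = √(9.81·0.292⁵·3.60/703) = 0.01033
ε/(3.7D) = 1.20×10^-4; √(3.17ν²L/(gD³h_f)) = 5.14×10^-5
Q = -0.965·0.01033·ln(1.717×10^-4) = 0.08640 m³/s
Check: V = 1.29 m/s, Re = 3.69×10^5, f = 0.01774, h_f = 3.62 m ≈ 3.60 m ✓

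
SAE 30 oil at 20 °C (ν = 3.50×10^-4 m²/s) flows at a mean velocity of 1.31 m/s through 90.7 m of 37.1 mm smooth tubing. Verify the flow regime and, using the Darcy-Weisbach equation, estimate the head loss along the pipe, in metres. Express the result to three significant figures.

h_f ≈ 98.6 m

Re = VD/ν = 1.31·0.03710/3.50×10^-4 = 139 → laminar (Re < 2300)
f = 64/Re = 0.4609
h_f = f(L/D)V²/(2g) = 0.4609·(90.7/0.03710)·1.31²/(2·9.81) = 98.56 m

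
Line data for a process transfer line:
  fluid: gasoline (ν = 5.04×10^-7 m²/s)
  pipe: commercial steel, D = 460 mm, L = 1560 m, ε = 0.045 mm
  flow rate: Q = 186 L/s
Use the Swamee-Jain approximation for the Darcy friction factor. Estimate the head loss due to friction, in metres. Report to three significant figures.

V = 4Q/(πD²) = 4·0.186/(π·0.460²) = 1.119 m/s
Re = VD/ν = 1.119·0.460/5.04×10^-7 = 1.02×10^6 → turbulent
ε/D = 0.045/460 = 9.78×10^-5
Swamee-Jain: f = 0.01345
h_f = f(L/D)V²/(2g) = 0.01345·(1560/0.460)·1.119²/(2·9.81) = 2.912 m

h_f ≈ 2.91 m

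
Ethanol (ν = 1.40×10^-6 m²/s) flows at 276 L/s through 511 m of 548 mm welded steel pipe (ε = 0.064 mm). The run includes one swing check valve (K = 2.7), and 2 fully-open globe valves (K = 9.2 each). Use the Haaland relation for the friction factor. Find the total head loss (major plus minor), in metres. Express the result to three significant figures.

H_L ≈ 2.42 m

V = 4Q/(πD²) = 1.170 m/s; V²/2g = 0.06979 m
Re = 4.58×10^5, ε/D = 1.17×10^-4 → f = 0.01459 (Haaland)
Major: h_f = f(L/D)·V²/2g = 0.01459·932.5·0.06979 = 0.9496 m
Minor: ΣK = 21.1; h_m = ΣK·V²/2g = 1.473 m
Total H_L = 0.9496 + 1.473 = 2.422 m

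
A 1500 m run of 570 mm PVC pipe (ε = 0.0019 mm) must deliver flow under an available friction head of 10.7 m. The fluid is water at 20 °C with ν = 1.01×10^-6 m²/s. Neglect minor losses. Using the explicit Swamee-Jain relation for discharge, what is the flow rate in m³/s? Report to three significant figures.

Q ≈ 0.689 m³/s

Swamee-Jain (Type II): Q = -0.965·√(gD⁵h_f/L)·ln[ε/(3.7D) + √(3.17ν²L/(gD³h_f))]
√(gD⁵h_f/L) = √(9.81·0.570⁵·10.7/1500) = 0.06489
ε/(3.7D) = 9.01×10^-7; √(3.17ν²L/(gD³h_f)) = 1.58×10^-5
Q = -0.965·0.06489·ln(1.670×10^-5) = 0.6888 m³/s
Check: V = 2.70 m/s, Re = 1.52×10^6, f = 0.01094, h_f = 10.7 m ≈ 10.7 m ✓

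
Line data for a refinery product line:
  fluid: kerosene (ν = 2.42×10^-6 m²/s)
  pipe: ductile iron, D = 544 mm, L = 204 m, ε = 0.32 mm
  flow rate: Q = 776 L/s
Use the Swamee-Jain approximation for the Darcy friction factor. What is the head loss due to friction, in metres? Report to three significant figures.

h_f ≈ 3.84 m

V = 4Q/(πD²) = 4·0.776/(π·0.544²) = 3.339 m/s
Re = VD/ν = 3.339·0.544/2.42×10^-6 = 7.51×10^5 → turbulent
ε/D = 0.32/544 = 5.88×10^-4
Swamee-Jain: f = 0.01802
h_f = f(L/D)V²/(2g) = 0.01802·(204/0.544)·3.339²/(2·9.81) = 3.840 m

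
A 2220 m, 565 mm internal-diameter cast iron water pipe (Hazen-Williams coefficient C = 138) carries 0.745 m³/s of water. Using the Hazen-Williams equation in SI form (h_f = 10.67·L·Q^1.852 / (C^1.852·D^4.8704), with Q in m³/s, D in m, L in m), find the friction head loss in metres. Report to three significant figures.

h_f = 10.67·2220·0.745^1.852 / (138^1.852·0.565^4.8704) = 24.12 m

h_f ≈ 24.1 m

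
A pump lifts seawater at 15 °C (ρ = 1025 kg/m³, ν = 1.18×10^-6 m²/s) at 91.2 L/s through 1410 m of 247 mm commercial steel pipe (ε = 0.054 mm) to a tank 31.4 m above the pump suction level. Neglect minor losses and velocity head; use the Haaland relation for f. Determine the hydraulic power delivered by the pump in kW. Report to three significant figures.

P_hyd ≈ 44.0 kW

V = 4Q/(πD²) = 1.903 m/s; Re = 3.98×10^5; ε/D = 2.19×10^-4; f = 0.01576
h_f = f(L/D)V²/2g = 16.61 m
Total head H = z + h_f = 31.4 + 16.61 = 48.01 m
P_hyd = ρgQH = 1025·9.81·0.0912·48.01 = 44.03 kW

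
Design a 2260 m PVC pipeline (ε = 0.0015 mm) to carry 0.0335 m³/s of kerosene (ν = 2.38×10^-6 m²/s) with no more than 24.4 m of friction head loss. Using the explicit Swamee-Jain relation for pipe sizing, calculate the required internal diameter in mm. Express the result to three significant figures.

D ≈ 175 mm

Swamee-Jain (Type III): D = 0.66·[ε^1.25·(LQ²/(gh_f))^4.75 + ν·Q^9.4·(L/(gh_f))^5.2]^0.04
LQ²/(gh_f) = 0.01060; L/(gh_f) = 9.442
Term 1 = ε^1.25·(…)^4.75 = 2.19×10^-17; Term 2 = ν·Q^9.4·(…)^5.2 = 3.82×10^-15
D = 0.66·(2.19×10^-17 + 3.82×10^-15)^0.04 = 0.1750 m = 175 mm
Check: V = 1.39 m/s, Re = 1.02×10^5, f = 0.01783, h_f = 22.8 m ≈ 24.4 m ✓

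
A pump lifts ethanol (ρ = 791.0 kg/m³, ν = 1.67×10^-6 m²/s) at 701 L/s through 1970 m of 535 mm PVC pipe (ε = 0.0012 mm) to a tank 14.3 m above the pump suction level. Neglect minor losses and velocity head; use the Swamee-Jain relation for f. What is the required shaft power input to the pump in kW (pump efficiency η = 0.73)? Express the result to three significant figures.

V = 4Q/(πD²) = 3.118 m/s; Re = 9.99×10^5; ε/D = 2.24×10^-6; f = 0.01167
h_f = f(L/D)V²/2g = 21.29 m
Total head H = z + h_f = 14.3 + 21.29 = 35.59 m
P_hyd = ρgQH = 791.0·9.81·0.701·35.59 = 193.6 kW
P_shaft = P_hyd/η = 193.6/0.73 = 265.2 kW

P_shaft ≈ 265 kW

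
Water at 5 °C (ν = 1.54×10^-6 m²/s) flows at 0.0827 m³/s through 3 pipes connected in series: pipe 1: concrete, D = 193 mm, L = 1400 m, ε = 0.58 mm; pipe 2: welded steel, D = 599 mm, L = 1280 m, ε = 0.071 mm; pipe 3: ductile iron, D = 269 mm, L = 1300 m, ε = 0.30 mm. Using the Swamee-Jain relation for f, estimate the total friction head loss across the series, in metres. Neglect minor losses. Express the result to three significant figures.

H ≈ 90.2 m

Pipe 1: V = 2.827 m/s, Re = 3.54×10^5, ε/D = 0.00301, f = 0.02669, h_1 = f(L/D)V²/2g = 78.87 m
Pipe 2: V = 0.2935 m/s, Re = 1.14×10^5, ε/D = 1.19×10^-4, f = 0.01812, h_2 = f(L/D)V²/2g = 0.1700 m
Pipe 3: V = 1.455 m/s, Re = 2.54×10^5, ε/D = 0.00112, f = 0.02137, h_3 = f(L/D)V²/2g = 11.15 m
Series → Q common, losses add: H = Σh = 90.18 m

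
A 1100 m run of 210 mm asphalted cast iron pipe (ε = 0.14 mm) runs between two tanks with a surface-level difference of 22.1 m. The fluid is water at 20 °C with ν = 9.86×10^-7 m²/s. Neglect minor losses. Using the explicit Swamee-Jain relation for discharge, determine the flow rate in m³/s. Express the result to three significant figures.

Swamee-Jain (Type II): Q = -0.965·√(gD⁵h_f/L)·ln[ε/(3.7D) + √(3.17ν²L/(gD³h_f))]
√(gD⁵h_f/L) = √(9.81·0.210⁵·22.1/1100) = 0.008972
ε/(3.7D) = 1.80×10^-4; √(3.17ν²L/(gD³h_f)) = 4.11×10^-5
Q = -0.965·0.008972·ln(2.213×10^-4) = 0.07287 m³/s
Check: V = 2.10 m/s, Re = 4.48×10^5, f = 0.01883, h_f = 22.3 m ≈ 22.1 m ✓

Q ≈ 0.0729 m³/s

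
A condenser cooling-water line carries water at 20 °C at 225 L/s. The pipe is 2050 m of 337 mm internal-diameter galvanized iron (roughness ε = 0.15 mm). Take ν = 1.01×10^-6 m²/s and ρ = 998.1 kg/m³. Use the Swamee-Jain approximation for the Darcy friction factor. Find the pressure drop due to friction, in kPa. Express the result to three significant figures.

V = 4Q/(πD²) = 4·0.225/(π·0.337²) = 2.523 m/s
Re = VD/ν = 2.523·0.337/1.01×10^-6 = 8.42×10^5 → turbulent
ε/D = 0.15/337 = 4.45×10^-4
Swamee-Jain: f = 0.01702
h_f = f(L/D)V²/(2g) = 0.01702·(2050/0.337)·2.523²/(2·9.81) = 33.57 m
Δp = ρg·h_f = 998.1·9.81·33.57 = 328.7 kPa

Δp ≈ 329 kPa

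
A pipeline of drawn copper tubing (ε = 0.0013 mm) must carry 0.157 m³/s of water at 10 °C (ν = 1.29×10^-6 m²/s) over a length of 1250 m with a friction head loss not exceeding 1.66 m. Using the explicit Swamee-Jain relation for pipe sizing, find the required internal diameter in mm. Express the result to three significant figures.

Swamee-Jain (Type III): D = 0.66·[ε^1.25·(LQ²/(gh_f))^4.75 + ν·Q^9.4·(L/(gh_f))^5.2]^0.04
LQ²/(gh_f) = 1.892; L/(gh_f) = 76.76
Term 1 = ε^1.25·(…)^4.75 = 9.08×10^-7; Term 2 = ν·Q^9.4·(…)^5.2 = 2.26×10^-4
D = 0.66·(9.08×10^-7 + 2.26×10^-4)^0.04 = 0.4718 m = 472 mm
Check: V = 0.898 m/s, Re = 3.28×10^5, f = 0.01417, h_f = 1.54 m ≈ 1.66 m ✓

D ≈ 472 mm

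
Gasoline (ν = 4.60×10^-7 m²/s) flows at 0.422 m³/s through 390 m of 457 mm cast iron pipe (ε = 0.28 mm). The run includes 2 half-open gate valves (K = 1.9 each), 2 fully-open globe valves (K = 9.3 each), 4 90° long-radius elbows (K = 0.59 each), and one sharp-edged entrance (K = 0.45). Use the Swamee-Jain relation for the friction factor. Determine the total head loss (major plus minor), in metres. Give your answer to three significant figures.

H_L ≈ 13.6 m

V = 4Q/(πD²) = 2.573 m/s; V²/2g = 0.3374 m
Re = 2.56×10^6, ε/D = 6.13×10^-4 → f = 0.01772 (Swamee-Jain)
Major: h_f = f(L/D)·V²/2g = 0.01772·853.4·0.3374 = 5.102 m
Minor: ΣK = 25.2; h_m = ΣK·V²/2g = 8.505 m
Total H_L = 5.102 + 8.505 = 13.61 m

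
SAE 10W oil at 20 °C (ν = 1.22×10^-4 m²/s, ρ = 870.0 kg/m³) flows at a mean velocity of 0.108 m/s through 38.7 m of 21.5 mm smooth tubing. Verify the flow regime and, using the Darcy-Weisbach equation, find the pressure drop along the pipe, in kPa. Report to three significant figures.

Δp ≈ 30.7 kPa

Re = VD/ν = 0.108·0.02150/1.22×10^-4 = 19.0 → laminar (Re < 2300)
f = 64/Re = 3.363
h_f = f(L/D)V²/(2g) = 3.363·(38.7/0.02150)·0.108²/(2·9.81) = 3.598 m
Δp = ρg·h_f = 870.0·9.81·3.598 = 30.71 kPa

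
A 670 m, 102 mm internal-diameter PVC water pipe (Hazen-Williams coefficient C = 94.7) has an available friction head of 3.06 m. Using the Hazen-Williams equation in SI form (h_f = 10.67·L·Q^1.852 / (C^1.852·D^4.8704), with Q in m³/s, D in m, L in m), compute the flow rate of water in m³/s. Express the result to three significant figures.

Rearranging: Q = [h_f·C^1.852·D^4.8704 / (10.67·L)]^(1/1.852)
Q = [3.06·94.7^1.852·0.102^4.8704 / (10.67·670)]^0.540 = 0.003551 m³/s

Q ≈ 0.00355 m³/s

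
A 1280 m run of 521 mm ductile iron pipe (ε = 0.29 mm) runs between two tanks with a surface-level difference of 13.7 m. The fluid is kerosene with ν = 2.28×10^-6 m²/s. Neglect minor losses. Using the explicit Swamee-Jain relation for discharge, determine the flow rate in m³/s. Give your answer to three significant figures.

Swamee-Jain (Type II): Q = -0.965·√(gD⁵h_f/L)·ln[ε/(3.7D) + √(3.17ν²L/(gD³h_f))]
√(gD⁵h_f/L) = √(9.81·0.521⁵·13.7/1280) = 0.06349
ε/(3.7D) = 1.50×10^-4; √(3.17ν²L/(gD³h_f)) = 3.33×10^-5
Q = -0.965·0.06349·ln(1.838×10^-4) = 0.5270 m³/s
Check: V = 2.47 m/s, Re = 5.65×10^5, f = 0.01802, h_f = 13.8 m ≈ 13.7 m ✓

Q ≈ 0.527 m³/s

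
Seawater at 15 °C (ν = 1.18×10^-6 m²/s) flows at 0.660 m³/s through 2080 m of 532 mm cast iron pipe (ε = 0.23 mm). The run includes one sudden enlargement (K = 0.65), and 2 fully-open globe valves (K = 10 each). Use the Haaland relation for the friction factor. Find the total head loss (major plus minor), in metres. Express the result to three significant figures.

H_L ≈ 38.4 m

V = 4Q/(πD²) = 2.969 m/s; V²/2g = 0.4493 m
Re = 1.34×10^6, ε/D = 4.32×10^-4 → f = 0.01657 (Haaland)
Major: h_f = f(L/D)·V²/2g = 0.01657·3910·0.4493 = 29.11 m
Minor: ΣK = 20.6; h_m = ΣK·V²/2g = 9.279 m
Total H_L = 29.11 + 9.279 = 38.39 m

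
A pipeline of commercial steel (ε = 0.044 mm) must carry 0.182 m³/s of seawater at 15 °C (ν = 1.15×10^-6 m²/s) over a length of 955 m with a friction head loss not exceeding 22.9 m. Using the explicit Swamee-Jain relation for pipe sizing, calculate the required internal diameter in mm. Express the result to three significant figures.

Swamee-Jain (Type III): D = 0.66·[ε^1.25·(LQ²/(gh_f))^4.75 + ν·Q^9.4·(L/(gh_f))^5.2]^0.04
LQ²/(gh_f) = 0.1408; L/(gh_f) = 4.251
Term 1 = ε^1.25·(…)^4.75 = 3.24×10^-10; Term 2 = ν·Q^9.4·(…)^5.2 = 2.36×10^-10
D = 0.66·(3.24×10^-10 + 2.36×10^-10)^0.04 = 0.2815 m = 281 mm
Check: V = 2.92 m/s, Re = 7.16×10^5, f = 0.01461, h_f = 21.6 m ≈ 22.9 m ✓

D ≈ 281 mm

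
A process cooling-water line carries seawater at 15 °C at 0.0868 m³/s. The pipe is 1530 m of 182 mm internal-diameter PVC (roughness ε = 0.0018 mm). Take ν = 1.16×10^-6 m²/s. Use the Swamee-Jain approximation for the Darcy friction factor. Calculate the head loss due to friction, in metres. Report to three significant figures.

h_f ≈ 62.7 m

V = 4Q/(πD²) = 4·0.0868/(π·0.182²) = 3.336 m/s
Re = VD/ν = 3.336·0.182/1.16×10^-6 = 5.23×10^5 → turbulent
ε/D = 0.0018/182 = 9.89×10^-6
Swamee-Jain: f = 0.01315
h_f = f(L/D)V²/(2g) = 0.01315·(1530/0.182)·3.336²/(2·9.81) = 62.71 m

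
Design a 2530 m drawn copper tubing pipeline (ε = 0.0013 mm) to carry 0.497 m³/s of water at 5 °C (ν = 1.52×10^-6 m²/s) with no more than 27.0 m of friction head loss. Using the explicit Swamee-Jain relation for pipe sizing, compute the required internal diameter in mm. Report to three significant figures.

Swamee-Jain (Type III): D = 0.66·[ε^1.25·(LQ²/(gh_f))^4.75 + ν·Q^9.4·(L/(gh_f))^5.2]^0.04
LQ²/(gh_f) = 2.359; L/(gh_f) = 9.552
Term 1 = ε^1.25·(…)^4.75 = 2.59×10^-6; Term 2 = ν·Q^9.4·(…)^5.2 = 2.65×10^-4
D = 0.66·(2.59×10^-6 + 2.65×10^-4)^0.04 = 0.4750 m = 475 mm
Check: V = 2.80 m/s, Re = 8.76×10^5, f = 0.01193, h_f = 25.5 m ≈ 27.0 m ✓

D ≈ 475 mm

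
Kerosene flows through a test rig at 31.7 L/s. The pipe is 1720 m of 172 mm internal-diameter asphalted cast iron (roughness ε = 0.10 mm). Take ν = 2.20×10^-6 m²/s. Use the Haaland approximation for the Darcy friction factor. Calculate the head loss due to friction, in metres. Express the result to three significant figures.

h_f ≈ 19.2 m

V = 4Q/(πD²) = 4·0.0317/(π·0.172²) = 1.364 m/s
Re = VD/ν = 1.364·0.172/2.20×10^-6 = 1.07×10^5 → turbulent
ε/D = 0.10/172 = 5.81×10^-4
Haaland: f = 0.02025
h_f = f(L/D)V²/(2g) = 0.02025·(1720/0.172)·1.364²/(2·9.81) = 19.21 m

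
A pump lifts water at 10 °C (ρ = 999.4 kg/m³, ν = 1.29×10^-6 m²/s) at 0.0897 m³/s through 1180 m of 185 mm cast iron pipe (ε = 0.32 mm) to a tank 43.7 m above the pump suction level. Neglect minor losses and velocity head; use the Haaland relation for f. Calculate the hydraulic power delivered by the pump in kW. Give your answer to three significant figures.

P_hyd ≈ 112 kW

V = 4Q/(πD²) = 3.337 m/s; Re = 4.79×10^5; ε/D = 0.00173; f = 0.02296
h_f = f(L/D)V²/2g = 83.12 m
Total head H = z + h_f = 43.7 + 83.12 = 126.8 m
P_hyd = ρgQH = 999.4·9.81·0.0897·126.8 = 111.5 kW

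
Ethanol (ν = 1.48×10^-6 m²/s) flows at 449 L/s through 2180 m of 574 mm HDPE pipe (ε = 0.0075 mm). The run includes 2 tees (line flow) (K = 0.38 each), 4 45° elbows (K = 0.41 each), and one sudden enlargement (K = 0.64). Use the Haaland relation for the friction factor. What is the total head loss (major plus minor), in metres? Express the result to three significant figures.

V = 4Q/(πD²) = 1.735 m/s; V²/2g = 0.1534 m
Re = 6.73×10^5, ε/D = 1.31×10^-5 → f = 0.01258 (Haaland)
Major: h_f = f(L/D)·V²/2g = 0.01258·3798·0.1534 = 7.332 m
Minor: ΣK = 3.04; h_m = ΣK·V²/2g = 0.4665 m
Total H_L = 7.332 + 0.4665 = 7.798 m

H_L ≈ 7.80 m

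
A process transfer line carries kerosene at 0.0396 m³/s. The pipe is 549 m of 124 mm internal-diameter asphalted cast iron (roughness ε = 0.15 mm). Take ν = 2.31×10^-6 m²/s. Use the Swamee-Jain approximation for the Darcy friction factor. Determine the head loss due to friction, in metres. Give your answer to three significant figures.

h_f ≈ 53.7 m

V = 4Q/(πD²) = 4·0.0396/(π·0.124²) = 3.279 m/s
Re = VD/ν = 3.279·0.124/2.31×10^-6 = 1.76×10^5 → turbulent
ε/D = 0.15/124 = 0.00121
Swamee-Jain: f = 0.02214
h_f = f(L/D)V²/(2g) = 0.02214·(549/0.124)·3.279²/(2·9.81) = 53.72 m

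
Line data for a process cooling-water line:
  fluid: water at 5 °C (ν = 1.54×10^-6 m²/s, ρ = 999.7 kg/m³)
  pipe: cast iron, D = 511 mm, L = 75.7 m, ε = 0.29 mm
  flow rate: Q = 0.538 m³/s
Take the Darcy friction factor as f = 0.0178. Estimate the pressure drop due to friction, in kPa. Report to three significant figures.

V = 4Q/(πD²) = 4·0.538/(π·0.511²) = 2.623 m/s
h_f = f(L/D)V²/(2g) = 0.01780·(75.7/0.511)·2.623²/(2·9.81) = 0.9249 m
Δp = ρg·h_f = 999.7·9.81·0.9249 = 9.071 kPa

Δp ≈ 9.07 kPa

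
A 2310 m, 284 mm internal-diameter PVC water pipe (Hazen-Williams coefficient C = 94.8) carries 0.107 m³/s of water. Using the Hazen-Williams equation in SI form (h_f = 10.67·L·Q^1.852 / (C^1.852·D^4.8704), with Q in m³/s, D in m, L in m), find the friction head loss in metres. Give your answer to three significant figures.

h_f ≈ 39.4 m

h_f = 10.67·2310·0.107^1.852 / (94.8^1.852·0.284^4.8704) = 39.42 m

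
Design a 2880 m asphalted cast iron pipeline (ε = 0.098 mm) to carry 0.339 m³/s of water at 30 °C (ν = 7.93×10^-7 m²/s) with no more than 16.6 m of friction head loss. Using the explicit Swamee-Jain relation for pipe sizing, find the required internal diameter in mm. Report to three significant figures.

D ≈ 481 mm

Swamee-Jain (Type III): D = 0.66·[ε^1.25·(LQ²/(gh_f))^4.75 + ν·Q^9.4·(L/(gh_f))^5.2]^0.04
LQ²/(gh_f) = 2.032; L/(gh_f) = 17.69
Term 1 = ε^1.25·(…)^4.75 = 2.83×10^-4; Term 2 = ν·Q^9.4·(…)^5.2 = 9.35×10^-5
D = 0.66·(2.83×10^-4 + 9.35×10^-5)^0.04 = 0.4815 m = 481 mm
Check: V = 1.86 m/s, Re = 1.13×10^6, f = 0.01471, h_f = 15.5 m ≈ 16.6 m ✓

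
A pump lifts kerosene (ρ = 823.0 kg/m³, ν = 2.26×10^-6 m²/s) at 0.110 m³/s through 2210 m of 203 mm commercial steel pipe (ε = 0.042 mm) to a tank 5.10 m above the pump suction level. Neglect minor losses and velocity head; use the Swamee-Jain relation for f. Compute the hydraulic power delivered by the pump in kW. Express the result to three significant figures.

V = 4Q/(πD²) = 3.399 m/s; Re = 3.05×10^5; ε/D = 2.07×10^-4; f = 0.01633
h_f = f(L/D)V²/2g = 104.7 m
Total head H = z + h_f = 5.10 + 104.7 = 109.8 m
P_hyd = ρgQH = 823.0·9.81·0.110·109.8 = 97.51 kW

P_hyd ≈ 97.5 kW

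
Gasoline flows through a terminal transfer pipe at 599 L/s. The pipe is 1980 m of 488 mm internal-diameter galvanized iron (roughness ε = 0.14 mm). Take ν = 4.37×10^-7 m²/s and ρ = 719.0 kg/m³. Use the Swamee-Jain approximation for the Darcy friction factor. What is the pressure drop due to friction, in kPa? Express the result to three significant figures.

Δp ≈ 226 kPa

V = 4Q/(πD²) = 4·0.599/(π·0.488²) = 3.203 m/s
Re = VD/ν = 3.203·0.488/4.37×10^-7 = 3.58×10^6 → turbulent
ε/D = 0.14/488 = 2.87×10^-4
Swamee-Jain: f = 0.01508
h_f = f(L/D)V²/(2g) = 0.01508·(1980/0.488)·3.203²/(2·9.81) = 31.98 m
Δp = ρg·h_f = 719.0·9.81·31.98 = 225.6 kPa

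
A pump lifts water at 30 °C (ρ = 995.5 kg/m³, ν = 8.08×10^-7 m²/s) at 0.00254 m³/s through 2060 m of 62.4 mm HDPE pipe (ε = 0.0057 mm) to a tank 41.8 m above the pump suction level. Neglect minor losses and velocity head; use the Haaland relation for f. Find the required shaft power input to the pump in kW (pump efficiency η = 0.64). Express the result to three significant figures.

P_shaft ≈ 2.52 kW

V = 4Q/(πD²) = 0.8306 m/s; Re = 6.41×10^4; ε/D = 9.13×10^-5; f = 0.01990
h_f = f(L/D)V²/2g = 23.10 m
Total head H = z + h_f = 41.8 + 23.10 = 64.90 m
P_hyd = ρgQH = 995.5·9.81·0.00254·64.90 = 1.610 kW
P_shaft = P_hyd/η = 1.610/0.64 = 2.515 kW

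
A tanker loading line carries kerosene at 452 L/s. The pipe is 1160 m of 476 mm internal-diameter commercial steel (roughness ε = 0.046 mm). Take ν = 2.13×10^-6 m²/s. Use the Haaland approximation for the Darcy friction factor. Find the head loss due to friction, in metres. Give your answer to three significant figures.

V = 4Q/(πD²) = 4·0.452/(π·0.476²) = 2.540 m/s
Re = VD/ν = 2.540·0.476/2.13×10^-6 = 5.68×10^5 → turbulent
ε/D = 0.046/476 = 9.66×10^-5
Haaland: f = 0.01402
h_f = f(L/D)V²/(2g) = 0.01402·(1160/0.476)·2.540²/(2·9.81) = 11.24 m

h_f ≈ 11.2 m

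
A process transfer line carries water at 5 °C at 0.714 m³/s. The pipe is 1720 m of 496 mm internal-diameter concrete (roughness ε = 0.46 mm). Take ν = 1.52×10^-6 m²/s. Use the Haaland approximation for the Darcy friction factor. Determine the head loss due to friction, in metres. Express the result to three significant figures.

h_f ≈ 47.2 m

V = 4Q/(πD²) = 4·0.714/(π·0.496²) = 3.695 m/s
Re = VD/ν = 3.695·0.496/1.52×10^-6 = 1.21×10^6 → turbulent
ε/D = 0.46/496 = 9.27×10^-4
Haaland: f = 0.01955
h_f = f(L/D)V²/(2g) = 0.01955·(1720/0.496)·3.695²/(2·9.81) = 47.19 m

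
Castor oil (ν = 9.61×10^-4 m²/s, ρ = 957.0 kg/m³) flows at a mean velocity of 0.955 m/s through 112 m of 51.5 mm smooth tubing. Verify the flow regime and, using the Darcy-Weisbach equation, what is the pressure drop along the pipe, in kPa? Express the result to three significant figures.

Δp ≈ 1190 kPa

Re = VD/ν = 0.955·0.05150/9.61×10^-4 = 51.2 → laminar (Re < 2300)
f = 64/Re = 1.251
h_f = f(L/D)V²/(2g) = 1.251·(112/0.05150)·0.955²/(2·9.81) = 126.4 m
Δp = ρg·h_f = 957.0·9.81·126.4 = 1187 kPa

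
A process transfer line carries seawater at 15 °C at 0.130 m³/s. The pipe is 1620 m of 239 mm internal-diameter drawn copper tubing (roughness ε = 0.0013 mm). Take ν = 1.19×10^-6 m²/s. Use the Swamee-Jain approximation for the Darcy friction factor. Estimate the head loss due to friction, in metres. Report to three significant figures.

V = 4Q/(πD²) = 4·0.130/(π·0.239²) = 2.898 m/s
Re = VD/ν = 2.898·0.239/1.19×10^-6 = 5.82×10^5 → turbulent
ε/D = 0.0013/239 = 5.44×10^-6
Swamee-Jain: f = 0.01284
h_f = f(L/D)V²/(2g) = 0.01284·(1620/0.239)·2.898²/(2·9.81) = 37.25 m

h_f ≈ 37.2 m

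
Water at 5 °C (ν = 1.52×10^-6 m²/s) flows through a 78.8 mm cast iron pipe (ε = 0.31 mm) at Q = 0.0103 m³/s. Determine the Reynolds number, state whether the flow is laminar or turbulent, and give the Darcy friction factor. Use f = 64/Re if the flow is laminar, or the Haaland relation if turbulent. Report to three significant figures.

Re ≈ 1.09×10^5; turbulent; f ≈ 0.0292

V = 4Q/(πD²) = 2.112 m/s
Re = VD/ν = 2.112·0.0788/1.52×10^-6 = 1.09×10^5
Re > 4000 → turbulent; ε/D = 0.00393
Haaland: f = 0.02924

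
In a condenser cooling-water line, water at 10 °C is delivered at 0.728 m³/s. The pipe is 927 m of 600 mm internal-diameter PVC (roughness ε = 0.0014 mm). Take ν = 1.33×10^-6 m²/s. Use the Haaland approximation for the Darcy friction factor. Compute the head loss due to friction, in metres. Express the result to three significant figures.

h_f ≈ 5.92 m

V = 4Q/(πD²) = 4·0.728/(π·0.600²) = 2.575 m/s
Re = VD/ν = 2.575·0.600/1.33×10^-6 = 1.16×10^6 → turbulent
ε/D = 0.0014/600 = 2.33×10^-6
Haaland: f = 0.01134
h_f = f(L/D)V²/(2g) = 0.01134·(927/0.600)·2.575²/(2·9.81) = 5.921 m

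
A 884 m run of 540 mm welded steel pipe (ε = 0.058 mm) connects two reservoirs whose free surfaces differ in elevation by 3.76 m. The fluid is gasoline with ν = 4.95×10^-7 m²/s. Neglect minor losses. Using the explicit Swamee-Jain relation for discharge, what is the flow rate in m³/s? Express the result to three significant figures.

Q ≈ 0.428 m³/s

Swamee-Jain (Type II): Q = -0.965·√(gD⁵h_f/L)·ln[ε/(3.7D) + √(3.17ν²L/(gD³h_f))]
√(gD⁵h_f/L) = √(9.81·0.540⁵·3.76/884) = 0.04377
ε/(3.7D) = 2.90×10^-5; √(3.17ν²L/(gD³h_f)) = 1.09×10^-5
Q = -0.965·0.04377·ln(3.990×10^-5) = 0.4278 m³/s
Check: V = 1.87 m/s, Re = 2.04×10^6, f = 0.01299, h_f = 3.78 m ≈ 3.76 m ✓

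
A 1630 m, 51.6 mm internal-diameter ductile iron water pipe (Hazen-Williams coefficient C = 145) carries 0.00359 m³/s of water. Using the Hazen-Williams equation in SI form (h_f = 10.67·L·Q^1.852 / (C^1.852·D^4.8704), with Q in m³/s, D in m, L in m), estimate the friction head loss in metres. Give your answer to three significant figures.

h_f ≈ 95.4 m

h_f = 10.67·1630·0.00359^1.852 / (145^1.852·0.0516^4.8704) = 95.38 m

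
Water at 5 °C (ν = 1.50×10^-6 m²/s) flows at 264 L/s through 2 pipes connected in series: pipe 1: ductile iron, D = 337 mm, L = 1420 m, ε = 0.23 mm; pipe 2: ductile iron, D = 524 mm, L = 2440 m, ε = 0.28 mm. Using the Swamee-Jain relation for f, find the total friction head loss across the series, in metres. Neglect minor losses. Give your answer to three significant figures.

Pipe 1: V = 2.960 m/s, Re = 6.65×10^5, ε/D = 6.82×10^-4, f = 0.01864, h_1 = f(L/D)V²/2g = 35.06 m
Pipe 2: V = 1.224 m/s, Re = 4.28×10^5, ε/D = 5.34×10^-4, f = 0.01813, h_2 = f(L/D)V²/2g = 6.449 m
Series → Q common, losses add: H = Σh = 41.51 m

H ≈ 41.5 m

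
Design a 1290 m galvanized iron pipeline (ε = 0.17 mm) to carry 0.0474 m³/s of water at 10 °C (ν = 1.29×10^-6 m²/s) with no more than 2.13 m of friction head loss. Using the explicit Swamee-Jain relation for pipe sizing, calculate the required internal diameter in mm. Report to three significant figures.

D ≈ 299 mm

Swamee-Jain (Type III): D = 0.66·[ε^1.25·(LQ²/(gh_f))^4.75 + ν·Q^9.4·(L/(gh_f))^5.2]^0.04
LQ²/(gh_f) = 0.1387; L/(gh_f) = 61.74
Term 1 = ε^1.25·(…)^4.75 = 1.63×10^-9; Term 2 = ν·Q^9.4·(…)^5.2 = 9.41×10^-10
D = 0.66·(1.63×10^-9 + 9.41×10^-10)^0.04 = 0.2992 m = 299 mm
Check: V = 0.674 m/s, Re = 1.56×10^5, f = 0.01972, h_f = 1.97 m ≈ 2.13 m ✓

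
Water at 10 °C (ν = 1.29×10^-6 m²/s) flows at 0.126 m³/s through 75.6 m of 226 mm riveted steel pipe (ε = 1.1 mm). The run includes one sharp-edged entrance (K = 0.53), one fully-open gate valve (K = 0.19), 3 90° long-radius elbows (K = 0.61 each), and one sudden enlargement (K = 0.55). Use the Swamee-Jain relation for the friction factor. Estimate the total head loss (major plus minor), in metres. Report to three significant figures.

H_L ≈ 6.67 m

V = 4Q/(πD²) = 3.141 m/s; V²/2g = 0.5028 m
Re = 5.50×10^5, ε/D = 0.00487 → f = 0.03039 (Swamee-Jain)
Major: h_f = f(L/D)·V²/2g = 0.03039·334.5·0.5028 = 5.112 m
Minor: ΣK = 3.10; h_m = ΣK·V²/2g = 1.559 m
Total H_L = 5.112 + 1.559 = 6.671 m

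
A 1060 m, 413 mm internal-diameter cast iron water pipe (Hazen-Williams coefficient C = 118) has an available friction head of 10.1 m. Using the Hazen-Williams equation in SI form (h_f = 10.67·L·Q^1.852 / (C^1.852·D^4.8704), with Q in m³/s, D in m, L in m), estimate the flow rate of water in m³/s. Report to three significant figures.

Rearranging: Q = [h_f·C^1.852·D^4.8704 / (10.67·L)]^(1/1.852)
Q = [10.1·118^1.852·0.413^4.8704 / (10.67·1060)]^0.540 = 0.2603 m³/s

Q ≈ 0.260 m³/s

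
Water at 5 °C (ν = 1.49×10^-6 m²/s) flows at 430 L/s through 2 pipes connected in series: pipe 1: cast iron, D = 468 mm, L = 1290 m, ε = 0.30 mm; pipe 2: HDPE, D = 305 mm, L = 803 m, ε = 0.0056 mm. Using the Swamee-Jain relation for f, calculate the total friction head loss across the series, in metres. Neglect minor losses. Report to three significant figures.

Pipe 1: V = 2.500 m/s, Re = 7.85×10^5, ε/D = 6.41×10^-4, f = 0.01831, h_1 = f(L/D)V²/2g = 16.07 m
Pipe 2: V = 5.885 m/s, Re = 1.20×10^6, ε/D = 1.84×10^-5, f = 0.01174, h_2 = f(L/D)V²/2g = 54.57 m
Series → Q common, losses add: H = Σh = 70.64 m

H ≈ 70.6 m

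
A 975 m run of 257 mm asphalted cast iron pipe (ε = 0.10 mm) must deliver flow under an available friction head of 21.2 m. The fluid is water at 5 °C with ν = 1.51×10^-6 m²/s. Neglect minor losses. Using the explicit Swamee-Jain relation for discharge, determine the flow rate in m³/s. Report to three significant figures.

Q ≈ 0.131 m³/s

Swamee-Jain (Type II): Q = -0.965·√(gD⁵h_f/L)·ln[ε/(3.7D) + √(3.17ν²L/(gD³h_f))]
√(gD⁵h_f/L) = √(9.81·0.257⁵·21.2/975) = 0.01546
ε/(3.7D) = 1.05×10^-4; √(3.17ν²L/(gD³h_f)) = 4.47×10^-5
Q = -0.965·0.01546·ln(1.498×10^-4) = 0.1314 m³/s
Check: V = 2.53 m/s, Re = 4.31×10^5, f = 0.01720, h_f = 21.3 m ≈ 21.2 m ✓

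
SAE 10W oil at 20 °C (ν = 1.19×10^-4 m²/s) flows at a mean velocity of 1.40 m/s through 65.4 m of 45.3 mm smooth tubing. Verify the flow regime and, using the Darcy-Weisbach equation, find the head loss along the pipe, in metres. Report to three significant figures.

h_f ≈ 17.3 m

Re = VD/ν = 1.40·0.04530/1.19×10^-4 = 533 → laminar (Re < 2300)
f = 64/Re = 0.1201
h_f = f(L/D)V²/(2g) = 0.1201·(65.4/0.04530)·1.40²/(2·9.81) = 17.32 m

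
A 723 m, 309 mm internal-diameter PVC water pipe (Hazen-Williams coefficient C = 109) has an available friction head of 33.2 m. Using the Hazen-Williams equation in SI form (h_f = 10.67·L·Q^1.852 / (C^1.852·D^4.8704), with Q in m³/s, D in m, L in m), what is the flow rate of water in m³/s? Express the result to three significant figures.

Q ≈ 0.262 m³/s

Rearranging: Q = [h_f·C^1.852·D^4.8704 / (10.67·L)]^(1/1.852)
Q = [33.2·109^1.852·0.309^4.8704 / (10.67·723)]^0.540 = 0.2621 m³/s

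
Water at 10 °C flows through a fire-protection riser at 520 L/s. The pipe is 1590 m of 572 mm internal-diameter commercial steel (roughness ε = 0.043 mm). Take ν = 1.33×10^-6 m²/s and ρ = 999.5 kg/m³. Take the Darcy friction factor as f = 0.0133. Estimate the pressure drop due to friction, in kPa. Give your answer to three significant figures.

V = 4Q/(πD²) = 4·0.520/(π·0.572²) = 2.024 m/s
h_f = f(L/D)V²/(2g) = 0.01330·(1590/0.572)·2.024²/(2·9.81) = 7.716 m
Δp = ρg·h_f = 999.5·9.81·7.716 = 75.66 kPa

Δp ≈ 75.7 kPa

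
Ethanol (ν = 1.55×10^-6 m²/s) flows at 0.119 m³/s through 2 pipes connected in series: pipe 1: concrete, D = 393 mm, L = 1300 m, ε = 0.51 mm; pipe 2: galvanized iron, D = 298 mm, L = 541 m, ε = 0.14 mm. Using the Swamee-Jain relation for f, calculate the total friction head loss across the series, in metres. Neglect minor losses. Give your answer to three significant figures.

H ≈ 8.44 m

Pipe 1: V = 0.9810 m/s, Re = 2.49×10^5, ε/D = 0.00130, f = 0.02207, h_1 = f(L/D)V²/2g = 3.581 m
Pipe 2: V = 1.706 m/s, Re = 3.28×10^5, ε/D = 4.70×10^-4, f = 0.01804, h_2 = f(L/D)V²/2g = 4.859 m
Series → Q common, losses add: H = Σh = 8.439 m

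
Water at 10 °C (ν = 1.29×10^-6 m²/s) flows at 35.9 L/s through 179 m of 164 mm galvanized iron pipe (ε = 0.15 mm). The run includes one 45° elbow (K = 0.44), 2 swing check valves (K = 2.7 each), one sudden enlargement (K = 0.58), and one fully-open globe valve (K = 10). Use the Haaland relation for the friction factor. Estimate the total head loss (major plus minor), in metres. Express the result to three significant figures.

V = 4Q/(πD²) = 1.699 m/s; V²/2g = 0.1472 m
Re = 2.16×10^5, ε/D = 9.15×10^-4 → f = 0.02048 (Haaland)
Major: h_f = f(L/D)·V²/2g = 0.02048·1091·0.1472 = 3.290 m
Minor: ΣK = 16.4; h_m = ΣK·V²/2g = 2.417 m
Total H_L = 3.290 + 2.417 = 5.707 m

H_L ≈ 5.71 m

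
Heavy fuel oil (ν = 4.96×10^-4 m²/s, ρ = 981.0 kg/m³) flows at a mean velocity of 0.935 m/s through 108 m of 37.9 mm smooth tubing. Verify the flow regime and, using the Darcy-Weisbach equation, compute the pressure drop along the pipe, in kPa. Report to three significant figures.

Δp ≈ 1090 kPa

Re = VD/ν = 0.935·0.03790/4.96×10^-4 = 71.4 → laminar (Re < 2300)
f = 64/Re = 0.8958
h_f = f(L/D)V²/(2g) = 0.8958·(108/0.03790)·0.935²/(2·9.81) = 113.7 m
Δp = ρg·h_f = 981.0·9.81·113.7 = 1095 kPa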